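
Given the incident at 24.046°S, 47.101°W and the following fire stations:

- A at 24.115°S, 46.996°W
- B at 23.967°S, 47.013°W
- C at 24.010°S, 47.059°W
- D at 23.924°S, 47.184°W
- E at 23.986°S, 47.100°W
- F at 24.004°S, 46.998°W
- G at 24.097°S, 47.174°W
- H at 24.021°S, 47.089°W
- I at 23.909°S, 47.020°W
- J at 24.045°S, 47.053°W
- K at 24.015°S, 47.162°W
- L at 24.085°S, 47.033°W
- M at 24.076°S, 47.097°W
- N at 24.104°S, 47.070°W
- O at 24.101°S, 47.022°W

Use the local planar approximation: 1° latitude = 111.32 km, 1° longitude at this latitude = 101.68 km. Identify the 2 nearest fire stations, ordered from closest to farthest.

Distances from 24.046°S, 47.101°W:
A: 13.152 km
B: 12.546 km
C: 5.856 km
D: 15.990 km
E: 6.680 km
F: 11.469 km
G: 9.345 km
H: 3.039 km
I: 17.333 km
J: 4.882 km
K: 7.098 km
L: 8.164 km
M: 3.364 km
N: 7.185 km
O: 10.100 km
Sorted: H (3.039 km) < M (3.364 km) < J (4.882 km) < C (5.856 km) < …

H, M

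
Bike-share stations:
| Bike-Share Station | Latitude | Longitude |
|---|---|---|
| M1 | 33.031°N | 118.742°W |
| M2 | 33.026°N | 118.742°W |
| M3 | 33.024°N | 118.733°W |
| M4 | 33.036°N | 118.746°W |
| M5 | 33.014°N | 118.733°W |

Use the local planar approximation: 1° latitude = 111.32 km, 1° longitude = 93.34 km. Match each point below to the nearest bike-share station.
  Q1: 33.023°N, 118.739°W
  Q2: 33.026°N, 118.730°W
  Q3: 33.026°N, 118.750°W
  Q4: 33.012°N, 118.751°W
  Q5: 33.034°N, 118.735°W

Q1 at 33.023°N, 118.739°W:
  M1: √((0.008·111.32)² + (-0.003·93.34)²) = √(0.79310 + 0.07841) = 0.934 km
  M2: √((0.003·111.32)² + (-0.003·93.34)²) = √(0.11153 + 0.07841) = 0.436 km
  M3: √((0.001·111.32)² + (0.006·93.34)²) = √(0.01239 + 0.31364) = 0.571 km
  M4: √((0.013·111.32)² + (-0.007·93.34)²) = √(2.09427 + 0.42691) = 1.588 km
  M5: √((-0.009·111.32)² + (0.006·93.34)²) = √(1.00376 + 0.31364) = 1.148 km
  → nearest: M2 (0.436 km)
Q2 at 33.026°N, 118.730°W:
  M1: √((0.005·111.32)² + (-0.012·93.34)²) = √(0.30980 + 1.25458) = 1.251 km
  M2: √((0.000·111.32)² + (-0.012·93.34)²) = √(0.00000 + 1.25458) = 1.120 km
  M3: √((-0.002·111.32)² + (-0.003·93.34)²) = √(0.04957 + 0.07841) = 0.358 km
  M4: √((0.010·111.32)² + (-0.016·93.34)²) = √(1.23921 + 2.23036) = 1.863 km
  M5: √((-0.012·111.32)² + (-0.003·93.34)²) = √(1.78447 + 0.07841) = 1.365 km
  → nearest: M3 (0.358 km)
Q3 at 33.026°N, 118.750°W:
  M1: √((0.005·111.32)² + (0.008·93.34)²) = √(0.30980 + 0.55759) = 0.931 km
  M2: √((0.000·111.32)² + (0.008·93.34)²) = √(0.00000 + 0.55759) = 0.747 km
  M3: √((-0.002·111.32)² + (0.017·93.34)²) = √(0.04957 + 2.51787) = 1.602 km
  M4: √((0.010·111.32)² + (0.004·93.34)²) = √(1.23921 + 0.13940) = 1.174 km
  M5: √((-0.012·111.32)² + (0.017·93.34)²) = √(1.78447 + 2.51787) = 2.074 km
  → nearest: M2 (0.747 km)
Q4 at 33.012°N, 118.751°W:
  M1: √((0.019·111.32)² + (0.009·93.34)²) = √(4.47356 + 0.70570) = 2.276 km
  M2: √((0.014·111.32)² + (0.009·93.34)²) = √(2.42886 + 0.70570) = 1.770 km
  M3: √((0.012·111.32)² + (0.018·93.34)²) = √(1.78447 + 2.82280) = 2.146 km
  M4: √((0.024·111.32)² + (0.005·93.34)²) = √(7.13787 + 0.21781) = 2.712 km
  M5: √((0.002·111.32)² + (0.018·93.34)²) = √(0.04957 + 2.82280) = 1.695 km
  → nearest: M5 (1.695 km)
Q5 at 33.034°N, 118.735°W:
  M1: √((-0.003·111.32)² + (-0.007·93.34)²) = √(0.11153 + 0.42691) = 0.734 km
  M2: √((-0.008·111.32)² + (-0.007·93.34)²) = √(0.79310 + 0.42691) = 1.105 km
  M3: √((-0.010·111.32)² + (0.002·93.34)²) = √(1.23921 + 0.03485) = 1.129 km
  M4: √((0.002·111.32)² + (-0.011·93.34)²) = √(0.04957 + 1.05420) = 1.051 km
  M5: √((-0.020·111.32)² + (0.002·93.34)²) = √(4.95686 + 0.03485) = 2.234 km
  → nearest: M1 (0.734 km)

Q1→M2; Q2→M3; Q3→M2; Q4→M5; Q5→M1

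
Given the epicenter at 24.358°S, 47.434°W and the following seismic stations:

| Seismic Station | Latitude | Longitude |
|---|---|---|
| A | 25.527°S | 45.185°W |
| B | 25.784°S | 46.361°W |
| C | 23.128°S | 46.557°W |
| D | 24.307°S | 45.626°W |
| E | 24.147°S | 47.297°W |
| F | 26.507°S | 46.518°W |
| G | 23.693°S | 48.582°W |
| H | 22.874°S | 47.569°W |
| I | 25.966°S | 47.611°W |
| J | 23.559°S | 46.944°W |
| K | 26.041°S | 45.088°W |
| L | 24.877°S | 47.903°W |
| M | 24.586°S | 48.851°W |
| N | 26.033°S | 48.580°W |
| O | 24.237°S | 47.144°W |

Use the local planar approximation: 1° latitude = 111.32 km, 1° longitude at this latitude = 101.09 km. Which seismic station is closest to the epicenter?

Distances from 24.358°S, 47.434°W:
A: 261.960 km
B: 192.262 km
C: 163.119 km
D: 182.859 km
E: 27.267 km
F: 256.523 km
G: 137.652 km
H: 165.762 km
I: 179.895 km
J: 101.808 km
K: 302.232 km
L: 74.738 km
M: 145.476 km
N: 219.519 km
O: 32.262 km
Minimum: E at 27.267 km.

E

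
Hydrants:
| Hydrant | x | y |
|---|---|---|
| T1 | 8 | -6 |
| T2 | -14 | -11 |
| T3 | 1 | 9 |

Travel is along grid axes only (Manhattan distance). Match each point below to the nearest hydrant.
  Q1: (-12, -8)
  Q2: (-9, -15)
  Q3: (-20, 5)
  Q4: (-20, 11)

Q1 at (-12, -8):
  T1: 22
  T2: 5
  T3: 30
  → nearest: T2 (5)
Q2 at (-9, -15):
  T1: 26
  T2: 9
  T3: 34
  → nearest: T2 (9)
Q3 at (-20, 5):
  T1: 39
  T2: 22
  T3: 25
  → nearest: T2 (22)
Q4 at (-20, 11):
  T1: 45
  T2: 28
  T3: 23
  → nearest: T3 (23)

Q1→T2; Q2→T2; Q3→T2; Q4→T3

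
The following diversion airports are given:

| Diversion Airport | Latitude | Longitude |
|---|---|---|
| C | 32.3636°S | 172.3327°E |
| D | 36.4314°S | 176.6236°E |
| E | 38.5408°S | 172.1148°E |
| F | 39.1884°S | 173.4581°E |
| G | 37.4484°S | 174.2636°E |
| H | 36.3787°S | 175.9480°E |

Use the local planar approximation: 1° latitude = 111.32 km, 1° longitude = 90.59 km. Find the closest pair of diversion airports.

D and H

Pairwise distances:
D–H: √((0.0527·111.32)² + (-0.6756·90.59)²) = √(34.416573 + 3745.758736) = 61.4831 km
E–F: √((-0.6476·111.32)² + (1.3433·90.59)²) = √(5197.088058 + 14808.345849) = 141.4406 km
G–H: √((1.0697·111.32)² + (1.6844·90.59)²) = √(14179.809194 + 23283.645843) = 193.5548 km
F–G: √((1.7400·111.32)² + (0.8055·90.59)²) = √(37518.450330 + 5324.656655) = 206.9858 km
E–G: √((1.0924·111.32)² + (2.1488·90.59)²) = √(14788.011453 + 37892.434621) = 229.5222 km
D–G: √((-1.0170·111.32)² + (-2.3600·90.59)²) = √(12817.056571 + 45707.190298) = 241.9179 km
F–H: √((2.8097·111.32)² + (2.4899·90.59)²) = √(97828.703568 + 50877.332096) = 385.6242 km
D–F: √((-2.7570·111.32)² + (-3.1655·90.59)²) = √(94193.281597 + 82232.814567) = 420.0311 km
E–H: √((2.1621·111.32)² + (3.8332·90.59)²) = √(57929.255747 + 120582.276366) = 422.5063 km
D–E: √((-2.1094·111.32)² + (-4.5088·90.59)²) = √(55139.684736 + 166833.193150) = 471.1400 km
C–H: √((-4.0151·111.32)² + (3.6153·90.59)²) = √(199774.074734 + 107262.817786) = 554.1091 km
C–G: √((-5.0848·111.32)² + (1.9309·90.59)²) = √(320401.209147 + 30597.087213) = 592.4511 km
C–D: √((-4.0678·111.32)² + (4.2909·90.59)²) = √(205052.741134 + 151097.509499) = 596.7833 km
C–E: √((-6.1772·111.32)² + (-0.2179·90.59)²) = √(472856.889288 + 389.650268) = 687.9292 km
C–F: √((-6.8248·111.32)² + (1.1254·90.59)²) = √(577199.908028 + 10393.799645) = 766.5466 km
Closest pair: D–H at 61.4831 km.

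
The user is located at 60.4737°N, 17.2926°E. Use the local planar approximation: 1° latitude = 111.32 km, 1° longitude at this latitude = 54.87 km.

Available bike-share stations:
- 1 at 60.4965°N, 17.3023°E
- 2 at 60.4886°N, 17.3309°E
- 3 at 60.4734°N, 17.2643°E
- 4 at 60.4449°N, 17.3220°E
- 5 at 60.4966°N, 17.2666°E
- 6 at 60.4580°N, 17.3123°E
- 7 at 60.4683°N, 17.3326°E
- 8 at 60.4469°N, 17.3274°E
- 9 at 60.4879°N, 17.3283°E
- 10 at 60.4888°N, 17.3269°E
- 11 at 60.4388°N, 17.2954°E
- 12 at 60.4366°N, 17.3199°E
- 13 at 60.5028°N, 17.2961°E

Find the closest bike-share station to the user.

Distances from 60.4737°N, 17.2926°E:
1: 2.5933 km
2: 2.6772 km
3: 1.5532 km
4: 3.5890 km
5: 2.9213 km
6: 2.0550 km
7: 2.2756 km
8: 3.5421 km
9: 2.5171 km
10: 2.5234 km
11: 3.8881 km
12: 4.3932 km
13: 3.2451 km
Minimum: 3 at 1.5532 km.

3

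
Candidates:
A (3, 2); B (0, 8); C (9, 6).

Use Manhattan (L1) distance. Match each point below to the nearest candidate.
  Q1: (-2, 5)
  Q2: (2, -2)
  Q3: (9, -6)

Q1 at (-2, 5):
  A: 8
  B: 5
  C: 12
  → nearest: B (5)
Q2 at (2, -2):
  A: 5
  B: 12
  C: 15
  → nearest: A (5)
Q3 at (9, -6):
  A: 14
  B: 23
  C: 12
  → nearest: C (12)

Q1→B; Q2→A; Q3→C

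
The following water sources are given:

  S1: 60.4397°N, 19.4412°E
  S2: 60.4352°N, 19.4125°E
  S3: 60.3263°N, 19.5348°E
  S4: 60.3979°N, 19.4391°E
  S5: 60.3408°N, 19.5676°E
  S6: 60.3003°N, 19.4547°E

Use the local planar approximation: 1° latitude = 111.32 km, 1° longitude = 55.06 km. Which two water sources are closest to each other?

S1 and S2

Pairwise distances:
S1–S2: √((-0.0045·111.32)² + (-0.0287·55.06)²) = √(0.250941 + 2.497102) = 1.6577 km
S1–S3: √((-0.1134·111.32)² + (0.0936·55.06)²) = √(159.357499 + 26.559758) = 13.6351 km
S1–S4: √((-0.0418·111.32)² + (-0.0021·55.06)²) = √(21.652047 + 0.013369) = 4.6546 km
S1–S5: √((-0.0989·111.32)² + (0.1264·55.06)²) = √(121.210147 + 48.435809) = 13.0248 km
S1–S6: √((-0.1394·111.32)² + (0.0135·55.06)²) = √(240.808572 + 0.552510) = 15.5358 km
S2–S3: √((-0.1089·111.32)² + (0.1223·55.06)²) = √(146.961019 + 45.344574) = 13.8674 km
S2–S4: √((-0.0373·111.32)² + (0.0266·55.06)²) = √(17.241064 + 2.145041) = 4.4030 km
S2–S5: √((-0.0944·111.32)² + (0.1551·55.06)²) = √(110.430842 + 72.928287) = 13.5410 km
S2–S6: √((-0.1349·111.32)² + (0.0422·55.06)²) = √(225.512331 + 5.398801) = 15.1958 km
S3–S4: √((0.0716·111.32)² + (-0.0957·55.06)²) = √(63.529062 + 27.764911) = 9.5548 km
S3–S5: √((0.0145·111.32)² + (0.0328·55.06)²) = √(2.605448 + 3.261520) = 2.4222 km
S3–S6: √((-0.0260·111.32)² + (-0.0801·55.06)²) = √(8.377088 + 19.450799) = 5.2752 km
S4–S5: √((-0.0571·111.32)² + (0.1285·55.06)²) = √(40.403465 + 50.058597) = 9.5112 km
S4–S6: √((-0.0976·111.32)² + (0.0156·55.06)²) = √(118.044574 + 0.737771) = 10.8987 km
S5–S6: √((-0.0405·111.32)² + (-0.1129·55.06)²) = √(20.326212 + 38.642062) = 7.6791 km
Closest pair: S1–S2 at 1.6577 km.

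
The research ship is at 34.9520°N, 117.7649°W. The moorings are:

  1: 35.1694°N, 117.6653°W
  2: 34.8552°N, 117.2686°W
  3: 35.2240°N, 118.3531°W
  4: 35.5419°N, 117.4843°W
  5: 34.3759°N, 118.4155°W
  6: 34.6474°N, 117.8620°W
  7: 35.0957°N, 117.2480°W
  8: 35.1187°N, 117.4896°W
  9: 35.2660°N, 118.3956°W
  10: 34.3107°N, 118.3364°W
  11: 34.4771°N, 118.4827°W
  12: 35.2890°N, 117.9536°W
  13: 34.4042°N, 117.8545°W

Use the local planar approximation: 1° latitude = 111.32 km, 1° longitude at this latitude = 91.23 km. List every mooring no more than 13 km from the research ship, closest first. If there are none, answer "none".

none

Distances from 34.9520°N, 117.7649°W:
1: √((0.2174·111.32)² + (0.0996·91.23)²) = √(585.686852 + 82.564628) = 25.8506 km
2: √((-0.0968·111.32)² + (0.4963·91.23)²) = √(116.117348 + 2050.047388) = 46.5421 km
3: √((0.2720·111.32)² + (-0.5882·91.23)²) = √(916.820263 + 2879.555080) = 61.6147 km
4: √((0.5899·111.32)² + (0.2806·91.23)²) = √(4312.242621 + 655.315866) = 70.4809 km
5: √((-0.5761·111.32)² + (-0.6506·91.23)²) = √(4112.843136 + 3522.925569) = 87.3829 km
6: √((-0.3046·111.32)² + (-0.0971·91.23)²) = √(1149.757347 + 78.471835) = 35.0461 km
7: √((0.1437·111.32)² + (0.5169·91.23)²) = √(255.893899 + 2223.762560) = 49.7961 km
8: √((0.1667·111.32)² + (0.2753·91.23)²) = √(344.363882 + 630.794318) = 31.2275 km
9: √((0.3140·111.32)² + (-0.6307·91.23)²) = √(1221.815672 + 3310.709017) = 67.3240 km
10: √((-0.6413·111.32)² + (-0.5715·91.23)²) = √(5096.462995 + 2718.365309) = 88.4015 km
11: √((-0.4749·111.32)² + (-0.7178·91.23)²) = √(2794.799999 + 4288.271342) = 84.1610 km
12: √((0.3370·111.32)² + (-0.1887·91.23)²) = √(1407.363220 + 296.359702) = 41.2762 km
13: √((-0.5478·111.32)² + (-0.0896·91.23)²) = √(3718.694069 + 66.817676) = 61.5265 km
Threshold 13 km: none within range.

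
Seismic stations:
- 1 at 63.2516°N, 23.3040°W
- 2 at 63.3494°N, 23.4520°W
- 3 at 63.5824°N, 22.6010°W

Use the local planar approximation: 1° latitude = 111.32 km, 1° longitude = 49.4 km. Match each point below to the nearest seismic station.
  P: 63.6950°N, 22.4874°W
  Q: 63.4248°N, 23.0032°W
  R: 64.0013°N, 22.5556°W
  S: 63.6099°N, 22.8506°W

P→3; Q→2; R→3; S→3

P at 63.6950°N, 22.4874°W:
  1: 63.7468 km
  2: 61.2434 km
  3: 13.7335 km
  → nearest: 3 (13.7335 km)
Q at 63.4248°N, 23.0032°W:
  1: 24.3423 km
  2: 23.7064 km
  3: 26.5058 km
  → nearest: 2 (23.7064 km)
R at 64.0013°N, 22.5556°W:
  1: 91.2790 km
  2: 85.0132 km
  3: 46.6858 km
  → nearest: 3 (46.6858 km)
S at 63.6099°N, 22.8506°W:
  1: 45.7445 km
  2: 41.5159 km
  3: 12.7046 km
  → nearest: 3 (12.7046 km)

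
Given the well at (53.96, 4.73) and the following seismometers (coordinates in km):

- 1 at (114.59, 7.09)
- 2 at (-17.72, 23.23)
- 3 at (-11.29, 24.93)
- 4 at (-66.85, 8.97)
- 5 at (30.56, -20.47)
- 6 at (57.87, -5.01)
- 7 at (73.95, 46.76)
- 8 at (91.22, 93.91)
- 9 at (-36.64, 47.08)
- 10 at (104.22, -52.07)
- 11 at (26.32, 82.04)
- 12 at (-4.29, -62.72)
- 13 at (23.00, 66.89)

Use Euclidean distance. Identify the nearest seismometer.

Distances from (53.96, 4.73):
1: √((60.63)² + (2.36)²) = √(3675.9969 + 5.5696) = 60.68 km
2: √((-71.68)² + (18.50)²) = √(5138.0224 + 342.2500) = 74.03 km
3: √((-65.25)² + (20.20)²) = √(4257.5625 + 408.0400) = 68.31 km
4: √((-120.81)² + (4.24)²) = √(14595.0561 + 17.9776) = 120.88 km
5: √((-23.40)² + (-25.20)²) = √(547.5600 + 635.0400) = 34.39 km
6: √((3.91)² + (-9.74)²) = √(15.2881 + 94.8676) = 10.50 km
7: √((19.99)² + (42.03)²) = √(399.6001 + 1766.5209) = 46.54 km
8: √((37.26)² + (89.18)²) = √(1388.3076 + 7953.0724) = 96.65 km
9: √((-90.60)² + (42.35)²) = √(8208.3600 + 1793.5225) = 100.01 km
10: √((50.26)² + (-56.80)²) = √(2526.0676 + 3226.2400) = 75.84 km
11: √((-27.64)² + (77.31)²) = √(763.9696 + 5976.8361) = 82.10 km
12: √((-58.25)² + (-67.45)²) = √(3393.0625 + 4549.5025) = 89.12 km
13: √((-30.96)² + (62.16)²) = √(958.5216 + 3863.8656) = 69.44 km
Minimum: 6 at 10.50 km.

6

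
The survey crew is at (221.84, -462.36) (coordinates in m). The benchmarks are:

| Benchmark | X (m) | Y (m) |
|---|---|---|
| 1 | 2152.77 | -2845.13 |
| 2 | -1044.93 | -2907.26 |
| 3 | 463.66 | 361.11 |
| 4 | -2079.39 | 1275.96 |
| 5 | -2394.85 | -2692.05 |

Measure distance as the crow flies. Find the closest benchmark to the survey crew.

Distances from (221.84, -462.36):
1: 3066.93 m
2: 2753.59 m
3: 858.24 m
4: 2883.99 m
5: 3437.82 m
Minimum: 3 at 858.24 m.

3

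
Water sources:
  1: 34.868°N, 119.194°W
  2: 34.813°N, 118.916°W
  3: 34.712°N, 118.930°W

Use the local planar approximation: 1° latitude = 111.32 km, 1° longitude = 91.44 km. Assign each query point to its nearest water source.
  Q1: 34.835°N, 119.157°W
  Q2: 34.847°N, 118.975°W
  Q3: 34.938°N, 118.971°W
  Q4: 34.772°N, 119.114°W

Q1 at 34.835°N, 119.157°W:
  1: 4.994 km
  2: 22.173 km
  3: 24.866 km
  → nearest: 1 (4.994 km)
Q2 at 34.847°N, 118.975°W:
  1: 20.161 km
  2: 6.590 km
  3: 15.581 km
  → nearest: 2 (6.590 km)
Q3 at 34.938°N, 118.971°W:
  1: 21.829 km
  2: 14.796 km
  3: 25.436 km
  → nearest: 2 (14.796 km)
Q4 at 34.772°N, 119.114°W:
  1: 12.951 km
  2: 18.672 km
  3: 18.102 km
  → nearest: 1 (12.951 km)

Q1→1; Q2→2; Q3→2; Q4→1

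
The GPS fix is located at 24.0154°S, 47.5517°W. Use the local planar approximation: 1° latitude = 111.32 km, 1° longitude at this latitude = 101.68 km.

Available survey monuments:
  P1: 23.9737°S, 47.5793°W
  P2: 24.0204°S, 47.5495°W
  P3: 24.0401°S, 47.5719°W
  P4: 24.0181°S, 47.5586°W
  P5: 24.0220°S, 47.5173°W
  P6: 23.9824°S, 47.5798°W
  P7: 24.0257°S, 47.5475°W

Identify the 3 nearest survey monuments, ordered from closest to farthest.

Distances from 24.0154°S, 47.5517°W:
P1: 5.4244 km
P2: 0.5999 km
P3: 3.4321 km
P4: 0.7633 km
P5: 3.5741 km
P6: 4.6539 km
P7: 1.2235 km
Sorted: P2 (0.5999 km) < P4 (0.7633 km) < P7 (1.2235 km) < P3 (3.4321 km) < P5 (3.5741 km) < …

P2, P4, P7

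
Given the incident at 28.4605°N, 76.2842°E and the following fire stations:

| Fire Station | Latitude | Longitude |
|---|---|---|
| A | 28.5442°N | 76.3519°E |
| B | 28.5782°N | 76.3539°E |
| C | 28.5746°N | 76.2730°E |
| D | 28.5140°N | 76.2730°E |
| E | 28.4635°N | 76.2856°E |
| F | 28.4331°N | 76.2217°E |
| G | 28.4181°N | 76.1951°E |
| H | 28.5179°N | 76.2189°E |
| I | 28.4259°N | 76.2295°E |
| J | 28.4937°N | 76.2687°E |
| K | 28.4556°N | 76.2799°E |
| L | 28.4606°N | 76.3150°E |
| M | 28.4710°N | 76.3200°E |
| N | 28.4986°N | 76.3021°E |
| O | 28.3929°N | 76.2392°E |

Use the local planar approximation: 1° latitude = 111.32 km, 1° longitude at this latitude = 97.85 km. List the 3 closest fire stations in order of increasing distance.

E, K, L

Distances from 28.4605°N, 76.2842°E:
A: √((0.0837·111.32)² + (0.0677·97.85)²) = √(86.815508 + 43.883272) = 11.4324 km
B: √((0.1177·111.32)² + (0.0697·97.85)²) = √(171.671942 + 46.514378) = 14.7711 km
C: √((0.1141·111.32)² + (-0.0112·97.85)²) = √(161.330947 + 1.201041) = 12.7488 km
D: √((0.0535·111.32)² + (-0.0112·97.85)²) = √(35.469410 + 1.201041) = 6.0556 km
E: √((0.0030·111.32)² + (0.0014·97.85)²) = √(0.111529 + 0.018766) = 0.3610 km
F: √((-0.0274·111.32)² + (-0.0625·97.85)²) = √(9.303525 + 37.400869) = 6.8341 km
G: √((-0.0424·111.32)² + (-0.0891·97.85)²) = √(22.278098 + 76.011109) = 9.9141 km
H: √((0.0574·111.32)² + (-0.0653·97.85)²) = √(40.829135 + 40.827052) = 9.0364 km
I: √((-0.0346·111.32)² + (-0.0547·97.85)²) = √(14.835377 + 28.648132) = 6.5942 km
J: √((0.0332·111.32)² + (-0.0155·97.85)²) = √(13.659115 + 2.300303) = 3.9949 km
K: √((-0.0049·111.32)² + (-0.0043·97.85)²) = √(0.297535 + 0.177035) = 0.6889 km
L: √((0.0001·111.32)² + (0.0308·97.85)²) = √(0.000124 + 9.082870) = 3.0138 km
M: √((0.0105·111.32)² + (0.0358·97.85)²) = √(1.366234 + 12.271219) = 3.6929 km
N: √((0.0381·111.32)² + (0.0179·97.85)²) = √(17.988558 + 3.067805) = 4.5887 km
O: √((-0.0676·111.32)² + (-0.0450·97.85)²) = √(56.629117 + 19.388611) = 8.7188 km
Sorted: E (0.3610 km) < K (0.6889 km) < L (3.0138 km) < M (3.6929 km) < J (3.9949 km) < …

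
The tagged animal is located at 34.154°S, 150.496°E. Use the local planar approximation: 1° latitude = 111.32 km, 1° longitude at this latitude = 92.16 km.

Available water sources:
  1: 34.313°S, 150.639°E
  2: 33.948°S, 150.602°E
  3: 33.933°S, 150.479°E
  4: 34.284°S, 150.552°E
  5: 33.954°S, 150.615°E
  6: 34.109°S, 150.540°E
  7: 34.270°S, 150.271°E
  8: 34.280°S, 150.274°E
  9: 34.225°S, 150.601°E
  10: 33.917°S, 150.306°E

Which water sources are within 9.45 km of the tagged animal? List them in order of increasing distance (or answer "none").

Distances from 34.154°S, 150.496°E:
1: √((-0.159·111.32)² + (0.143·92.16)²) = √(313.28575 + 173.68288) = 22.067 km
2: √((0.206·111.32)² + (0.106·92.16)²) = √(525.87295 + 95.43258) = 24.926 km
3: √((0.221·111.32)² + (-0.017·92.16)²) = √(605.24463 + 2.45461) = 24.652 km
4: √((-0.130·111.32)² + (0.056·92.16)²) = √(209.42721 + 26.63551) = 15.364 km
5: √((0.200·111.32)² + (0.119·92.16)²) = √(495.68570 + 120.27597) = 24.819 km
6: √((0.045·111.32)² + (0.044·92.16)²) = √(25.09409 + 16.44335) = 6.445 km
7: √((-0.116·111.32)² + (-0.225·92.16)²) = √(166.74867 + 429.98170) = 24.428 km
8: √((-0.126·111.32)² + (-0.222·92.16)²) = √(196.73765 + 418.59196) = 24.806 km
9: √((-0.071·111.32)² + (0.105·92.16)²) = √(62.46879 + 93.64046) = 12.494 km
10: √((0.237·111.32)² + (-0.190·92.16)²) = √(696.05425 + 306.61411) = 31.665 km
Threshold 9.45 km: 6 (6.445 km) is within range.

6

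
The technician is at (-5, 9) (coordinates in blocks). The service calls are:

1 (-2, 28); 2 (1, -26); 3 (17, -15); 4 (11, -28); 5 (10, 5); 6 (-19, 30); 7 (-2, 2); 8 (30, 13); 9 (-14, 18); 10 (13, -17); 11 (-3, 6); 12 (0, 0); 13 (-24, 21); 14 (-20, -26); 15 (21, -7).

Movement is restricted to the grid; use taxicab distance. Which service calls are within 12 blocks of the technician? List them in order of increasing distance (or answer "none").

Distances from (-5, 9):
1: |3| + |19| = 3 + 19 = 22 blocks
2: |6| + |-35| = 6 + 35 = 41 blocks
3: |22| + |-24| = 22 + 24 = 46 blocks
4: |16| + |-37| = 16 + 37 = 53 blocks
5: |15| + |-4| = 15 + 4 = 19 blocks
6: |-14| + |21| = 14 + 21 = 35 blocks
7: |3| + |-7| = 3 + 7 = 10 blocks
8: |35| + |4| = 35 + 4 = 39 blocks
9: |-9| + |9| = 9 + 9 = 18 blocks
10: |18| + |-26| = 18 + 26 = 44 blocks
11: |2| + |-3| = 2 + 3 = 5 blocks
12: |5| + |-9| = 5 + 9 = 14 blocks
13: |-19| + |12| = 19 + 12 = 31 blocks
14: |-15| + |-35| = 15 + 35 = 50 blocks
15: |26| + |-16| = 26 + 16 = 42 blocks
Threshold 12 blocks: 11 (5 blocks), 7 (10 blocks) are within range.

11, 7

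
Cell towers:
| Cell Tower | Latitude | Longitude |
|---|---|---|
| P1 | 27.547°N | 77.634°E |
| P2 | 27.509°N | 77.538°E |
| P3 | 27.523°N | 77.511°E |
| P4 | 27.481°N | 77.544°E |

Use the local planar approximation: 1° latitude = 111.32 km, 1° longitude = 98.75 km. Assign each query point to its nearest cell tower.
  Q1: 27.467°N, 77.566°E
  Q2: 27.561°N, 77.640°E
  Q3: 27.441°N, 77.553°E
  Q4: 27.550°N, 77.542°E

Q1 at 27.467°N, 77.566°E:
  P1: 11.154 km
  P2: 5.432 km
  P3: 8.268 km
  P4: 2.674 km
  → nearest: P4 (2.674 km)
Q2 at 27.561°N, 77.640°E:
  P1: 1.667 km
  P2: 11.617 km
  P3: 13.423 km
  P4: 13.007 km
  → nearest: P1 (1.667 km)
Q3 at 27.441°N, 77.553°E:
  P1: 14.255 km
  P2: 7.713 km
  P3: 10.026 km
  P4: 4.541 km
  → nearest: P4 (4.541 km)
Q4 at 27.550°N, 77.542°E:
  P1: 9.091 km
  P2: 4.581 km
  P3: 4.290 km
  P4: 7.684 km
  → nearest: P3 (4.290 km)

Q1→P4; Q2→P1; Q3→P4; Q4→P3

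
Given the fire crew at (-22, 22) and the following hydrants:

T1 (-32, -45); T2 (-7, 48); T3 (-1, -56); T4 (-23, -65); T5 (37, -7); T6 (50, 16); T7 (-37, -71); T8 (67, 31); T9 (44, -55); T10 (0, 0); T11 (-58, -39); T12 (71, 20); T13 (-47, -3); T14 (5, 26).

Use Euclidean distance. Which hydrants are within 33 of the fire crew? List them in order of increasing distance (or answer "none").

T14, T2, T10

Distances from (-22, 22):
T1: √((-10)² + (-67)²) = √(100.000 + 4489.000) = 67.7
T2: √((15)² + (26)²) = √(225.000 + 676.000) = 30.0
T3: √((21)² + (-78)²) = √(441.000 + 6084.000) = 80.8
T4: √((-1)² + (-87)²) = √(1.000 + 7569.000) = 87.0
T5: √((59)² + (-29)²) = √(3481.000 + 841.000) = 65.7
T6: √((72)² + (-6)²) = √(5184.000 + 36.000) = 72.2
T7: √((-15)² + (-93)²) = √(225.000 + 8649.000) = 94.2
T8: √((89)² + (9)²) = √(7921.000 + 81.000) = 89.5
T9: √((66)² + (-77)²) = √(4356.000 + 5929.000) = 101.4
T10: √((22)² + (-22)²) = √(484.000 + 484.000) = 31.1
T11: √((-36)² + (-61)²) = √(1296.000 + 3721.000) = 70.8
T12: √((93)² + (-2)²) = √(8649.000 + 4.000) = 93.0
T13: √((-25)² + (-25)²) = √(625.000 + 625.000) = 35.4
T14: √((27)² + (4)²) = √(729.000 + 16.000) = 27.3
Threshold 33: T14 (27.3), T2 (30.0), T10 (31.1) are within range.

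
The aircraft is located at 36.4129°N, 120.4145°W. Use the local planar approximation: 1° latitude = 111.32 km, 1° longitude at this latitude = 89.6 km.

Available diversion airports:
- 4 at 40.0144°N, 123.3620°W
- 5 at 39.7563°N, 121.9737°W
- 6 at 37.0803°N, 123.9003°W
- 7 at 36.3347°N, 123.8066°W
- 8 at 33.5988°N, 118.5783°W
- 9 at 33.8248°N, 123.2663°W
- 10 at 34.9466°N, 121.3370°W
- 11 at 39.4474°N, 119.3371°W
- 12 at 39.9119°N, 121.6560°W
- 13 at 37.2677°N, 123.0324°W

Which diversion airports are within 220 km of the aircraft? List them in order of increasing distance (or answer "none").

10

Distances from 36.4129°N, 120.4145°W:
4: √((3.6015·111.32)² + (-2.9475·89.6)²) = √(160736.028524 + 69746.697216) = 480.0862 km
5: √((3.3434·111.32)² + (-1.5592·89.6)²) = √(138523.377349 + 19517.297027) = 397.5433 km
6: √((0.6674·111.32)² + (-3.4858·89.6)²) = √(5519.742270 + 97548.579694) = 321.0426 km
7: √((-0.0782·111.32)² + (-3.3921·89.6)²) = √(75.780925 + 92374.757882) = 304.0568 km
8: √((-2.8141·111.32)² + (1.8362·89.6)²) = √(98135.343662 + 27067.988633) = 353.8408 km
9: √((-2.5881·111.32)² + (-2.8518·89.6)²) = √(83005.811704 + 65291.124533) = 385.0934 km
10: √((-1.4663·111.32)² + (-0.9225·89.6)²) = √(26643.548436 + 6832.014336) = 182.9633 km
11: √((3.0345·111.32)² + (1.0774·89.6)²) = √(114109.204824 + 9319.013948) = 351.3235 km
12: √((3.4990·111.32)² + (-1.2415·89.6)²) = √(151717.011795 + 12373.981635) = 405.0815 km
13: √((0.8548·111.32)² + (-2.6179·89.6)²) = √(9054.728281 + 55020.195036) = 253.1302 km
Threshold 220 km: 10 (182.9633 km) is within range.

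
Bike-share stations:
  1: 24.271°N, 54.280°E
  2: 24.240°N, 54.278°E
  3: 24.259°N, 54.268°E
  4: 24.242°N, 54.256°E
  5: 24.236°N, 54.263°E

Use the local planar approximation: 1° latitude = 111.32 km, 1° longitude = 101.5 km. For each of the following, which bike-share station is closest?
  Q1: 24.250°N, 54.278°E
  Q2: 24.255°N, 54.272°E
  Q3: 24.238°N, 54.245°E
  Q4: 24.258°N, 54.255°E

Q1 at 24.250°N, 54.278°E:
  1: 2.347 km
  2: 1.113 km
  3: 1.426 km
  4: 2.404 km
  5: 2.179 km
  → nearest: 2 (1.113 km)
Q2 at 24.255°N, 54.272°E:
  1: 1.957 km
  2: 1.777 km
  3: 0.603 km
  4: 2.175 km
  5: 2.304 km
  → nearest: 3 (0.603 km)
Q3 at 24.238°N, 54.245°E:
  1: 5.110 km
  2: 3.357 km
  3: 3.304 km
  4: 1.202 km
  5: 1.841 km
  → nearest: 4 (1.202 km)
Q4 at 24.258°N, 54.255°E:
  1: 2.921 km
  2: 3.077 km
  3: 1.324 km
  4: 1.784 km
  5: 2.580 km
  → nearest: 3 (1.324 km)

Q1→2; Q2→3; Q3→4; Q4→3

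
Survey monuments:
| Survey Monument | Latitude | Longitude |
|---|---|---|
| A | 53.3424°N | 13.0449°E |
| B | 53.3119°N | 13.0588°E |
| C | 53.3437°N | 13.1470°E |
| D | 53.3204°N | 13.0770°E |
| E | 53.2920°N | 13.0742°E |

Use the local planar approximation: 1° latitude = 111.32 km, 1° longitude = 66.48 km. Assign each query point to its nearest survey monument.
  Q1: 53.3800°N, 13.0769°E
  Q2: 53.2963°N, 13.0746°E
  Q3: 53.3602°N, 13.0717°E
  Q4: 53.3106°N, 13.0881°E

Q1→A; Q2→E; Q3→A; Q4→D

Q1 at 53.3800°N, 13.0769°E:
  A: √((-0.0376·111.32)² + (-0.0320·66.48)²) = √(17.519515 + 4.525661) = 4.6952 km
  B: √((-0.0681·111.32)² + (-0.0181·66.48)²) = √(57.469924 + 1.447902) = 7.6758 km
  C: √((-0.0363·111.32)² + (0.0701·66.48)²) = √(16.329002 + 21.717911) = 6.1682 km
  D: √((-0.0596·111.32)² + (0.0001·66.48)²) = √(44.018873 + 0.000044) = 6.6347 km
  E: √((-0.0880·111.32)² + (-0.0027·66.48)²) = √(95.964751 + 0.032219) = 9.7978 km
  → nearest: A (4.6952 km)
Q2 at 53.2963°N, 13.0746°E:
  A: √((0.0461·111.32)² + (-0.0297·66.48)²) = √(26.335905 + 3.898476) = 5.4986 km
  B: √((0.0156·111.32)² + (-0.0158·66.48)²) = √(3.015752 + 1.103307) = 2.0295 km
  C: √((0.0474·111.32)² + (0.0724·66.48)²) = √(27.842170 + 23.166432) = 7.1420 km
  D: √((0.0241·111.32)² + (0.0024·66.48)²) = √(7.197480 + 0.025457) = 2.6876 km
  E: √((-0.0043·111.32)² + (-0.0004·66.48)²) = √(0.229131 + 0.000707) = 0.4794 km
  → nearest: E (0.4794 km)
Q3 at 53.3602°N, 13.0717°E:
  A: √((-0.0178·111.32)² + (-0.0268·66.48)²) = √(3.926326 + 3.174327) = 2.6647 km
  B: √((-0.0483·111.32)² + (-0.0129·66.48)²) = √(28.909505 + 0.735464) = 5.4447 km
  C: √((-0.0165·111.32)² + (0.0753·66.48)²) = √(3.373761 + 25.059475) = 5.3323 km
  D: √((-0.0398·111.32)² + (0.0053·66.48)²) = √(19.629649 + 0.124146) = 4.4445 km
  E: √((-0.0682·111.32)² + (0.0025·66.48)²) = √(57.638828 + 0.027622) = 7.5938 km
  → nearest: A (2.6647 km)
Q4 at 53.3106°N, 13.0881°E:
  A: √((0.0318·111.32)² + (-0.0432·66.48)²) = √(12.531430 + 8.248016) = 4.5584 km
  B: √((0.0013·111.32)² + (-0.0293·66.48)²) = √(0.020943 + 3.794174) = 1.9532 km
  C: √((0.0331·111.32)² + (0.0589·66.48)²) = √(13.576955 + 15.332487) = 5.3768 km
  D: √((0.0098·111.32)² + (-0.0111·66.48)²) = √(1.190141 + 0.544538) = 1.3171 km
  E: √((-0.0186·111.32)² + (-0.0139·66.48)²) = √(4.287186 + 0.853909) = 2.2674 km
  → nearest: D (1.3171 km)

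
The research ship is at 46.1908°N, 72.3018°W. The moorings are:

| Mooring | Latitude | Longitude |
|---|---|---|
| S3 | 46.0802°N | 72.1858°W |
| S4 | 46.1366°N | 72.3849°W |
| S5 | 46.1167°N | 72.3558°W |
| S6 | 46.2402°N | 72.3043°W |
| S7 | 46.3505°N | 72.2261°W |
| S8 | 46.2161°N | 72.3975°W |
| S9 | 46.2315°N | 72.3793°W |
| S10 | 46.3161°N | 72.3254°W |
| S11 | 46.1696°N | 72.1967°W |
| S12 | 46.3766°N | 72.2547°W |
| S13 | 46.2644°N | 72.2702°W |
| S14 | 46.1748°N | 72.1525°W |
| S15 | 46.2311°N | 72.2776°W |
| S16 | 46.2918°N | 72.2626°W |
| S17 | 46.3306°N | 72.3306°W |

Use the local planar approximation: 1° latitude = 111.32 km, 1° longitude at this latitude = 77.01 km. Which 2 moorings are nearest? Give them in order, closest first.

S15, S6

Distances from 46.1908°N, 72.3018°W:
S3: √((-0.1106·111.32)² + (0.1160·77.01)²) = √(151.585147 + 79.801348) = 15.2114 km
S4: √((-0.0542·111.32)² + (-0.0831·77.01)²) = √(36.403653 + 40.953997) = 8.7953 km
S5: √((-0.0741·111.32)² + (-0.0540·77.01)²) = √(68.042899 + 17.293455) = 9.2378 km
S6: √((0.0494·111.32)² + (-0.0025·77.01)²) = √(30.241289 + 0.037066) = 5.5026 km
S7: √((0.1597·111.32)² + (0.0757·77.01)²) = √(316.050315 + 33.984901) = 18.7092 km
S8: √((0.0253·111.32)² + (-0.0957·77.01)²) = √(7.932086 + 54.314792) = 7.8897 km
S9: √((0.0407·111.32)² + (-0.0775·77.01)²) = √(20.527460 + 35.620306) = 7.4932 km
S10: √((0.1253·111.32)² + (-0.0236·77.01)²) = √(194.557751 + 3.303074) = 14.0663 km
S11: √((-0.0212·111.32)² + (0.1051·77.01)²) = √(5.569524 + 65.508805) = 8.4308 km
S12: √((0.1858·111.32)² + (0.0471·77.01)²) = √(427.797079 + 13.156369) = 20.9989 km
S13: √((0.0736·111.32)² + (0.0316·77.01)²) = √(67.127740 + 5.922000) = 8.5469 km
S14: √((-0.0160·111.32)² + (0.1493·77.01)²) = √(3.172388 + 132.194645) = 11.6347 km
S15: √((0.0403·111.32)² + (0.0242·77.01)²) = √(20.125955 + 3.473162) = 4.8579 km
S16: √((0.1010·111.32)² + (0.0392·77.01)²) = √(126.412245 + 9.113105) = 11.6415 km
S17: √((0.1398·111.32)² + (-0.0288·77.01)²) = √(242.192527 + 4.919027) = 15.7198 km
Sorted: S15 (4.8579 km) < S6 (5.5026 km) < S9 (7.4932 km) < S8 (7.8897 km) < …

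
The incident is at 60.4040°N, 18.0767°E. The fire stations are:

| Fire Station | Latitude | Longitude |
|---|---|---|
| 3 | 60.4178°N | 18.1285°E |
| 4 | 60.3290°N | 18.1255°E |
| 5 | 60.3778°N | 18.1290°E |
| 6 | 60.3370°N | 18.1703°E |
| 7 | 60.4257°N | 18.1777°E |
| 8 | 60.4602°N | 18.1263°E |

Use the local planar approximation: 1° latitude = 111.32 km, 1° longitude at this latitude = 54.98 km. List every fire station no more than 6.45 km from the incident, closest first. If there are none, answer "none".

3, 5, 7

Distances from 60.4040°N, 18.0767°E:
3: √((0.0138·111.32)² + (0.0518·54.98)²) = √(2.359960 + 8.110899) = 3.2359 km
4: √((-0.0750·111.32)² + (0.0488·54.98)²) = √(69.705801 + 7.198618) = 8.7695 km
5: √((-0.0262·111.32)² + (0.0523·54.98)²) = √(8.506462 + 8.268236) = 4.0957 km
6: √((-0.0670·111.32)² + (0.0936·54.98)²) = √(55.628327 + 26.482633) = 9.0615 km
7: √((0.0217·111.32)² + (0.1010·54.98)²) = √(5.835336 + 30.835587) = 6.0557 km
8: √((0.0562·111.32)² + (0.0496·54.98)²) = √(39.139838 + 7.436573) = 6.8247 km
Threshold 6.45 km: 3 (3.2359 km), 5 (4.0957 km), 7 (6.0557 km) are within range.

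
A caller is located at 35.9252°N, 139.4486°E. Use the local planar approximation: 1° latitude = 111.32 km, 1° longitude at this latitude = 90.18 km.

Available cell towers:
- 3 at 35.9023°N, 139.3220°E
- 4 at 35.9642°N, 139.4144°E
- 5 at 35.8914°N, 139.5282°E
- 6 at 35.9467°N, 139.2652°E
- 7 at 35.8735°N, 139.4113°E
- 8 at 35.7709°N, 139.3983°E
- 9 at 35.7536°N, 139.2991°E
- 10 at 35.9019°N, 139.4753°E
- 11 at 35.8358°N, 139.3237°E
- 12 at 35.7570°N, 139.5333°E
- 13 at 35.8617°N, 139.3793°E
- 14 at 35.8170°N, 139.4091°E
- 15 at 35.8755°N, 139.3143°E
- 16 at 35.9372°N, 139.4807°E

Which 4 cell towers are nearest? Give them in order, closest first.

16, 10, 4, 7

Distances from 35.9252°N, 139.4486°E:
3: √((-0.0229·111.32)² + (-0.1266·90.18)²) = √(6.498563 + 130.343048) = 11.6979 km
4: √((0.0390·111.32)² + (-0.0342·90.18)²) = √(18.848449 + 9.512018) = 5.3255 km
5: √((-0.0338·111.32)² + (0.0796·90.18)²) = √(14.157279 + 51.528393) = 8.1047 km
6: √((0.0215·111.32)² + (-0.1834·90.18)²) = √(5.728268 + 273.538918) = 16.7113 km
7: √((-0.0517·111.32)² + (-0.0373·90.18)²) = √(33.122833 + 11.314572) = 6.6661 km
8: √((-0.1543·111.32)² + (-0.0503·90.18)²) = √(295.038198 + 20.575786) = 17.7655 km
9: √((-0.1716·111.32)² + (-0.1495·90.18)²) = √(364.905965 + 181.761897) = 23.3809 km
10: √((-0.0233·111.32)² + (0.0267·90.18)²) = √(6.727570 + 5.797530) = 3.5391 km
11: √((-0.0894·111.32)² + (-0.1249·90.18)²) = √(99.042463 + 126.866027) = 15.0303 km
12: √((-0.1682·111.32)² + (0.0847·90.18)²) = √(350.589075 + 58.342802) = 20.2221 km
13: √((-0.0635·111.32)² + (-0.0693·90.18)²) = √(49.968216 + 39.055925) = 9.4353 km
14: √((-0.1082·111.32)² + (-0.0395·90.18)²) = √(145.077785 + 12.688628) = 12.5605 km
15: √((-0.0497·111.32)² + (-0.1343·90.18)²) = √(30.609707 + 146.680536) = 13.3150 km
16: √((0.0120·111.32)² + (0.0321·90.18)²) = √(1.784469 + 8.379740) = 3.1881 km
Sorted: 16 (3.1881 km) < 10 (3.5391 km) < 4 (5.3255 km) < 7 (6.6661 km) < 5 (8.1047 km) < 13 (9.4353 km) < …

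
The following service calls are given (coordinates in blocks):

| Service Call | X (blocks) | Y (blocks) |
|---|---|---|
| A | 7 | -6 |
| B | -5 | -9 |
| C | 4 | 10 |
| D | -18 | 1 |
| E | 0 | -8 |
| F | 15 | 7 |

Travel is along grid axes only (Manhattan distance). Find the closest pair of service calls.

Pairwise distances:
A–B: |-12| + |-3| = 12 + 3 = 15 blocks
A–C: |-3| + |16| = 3 + 16 = 19 blocks
A–D: |-25| + |7| = 25 + 7 = 32 blocks
A–E: |-7| + |-2| = 7 + 2 = 9 blocks
A–F: |8| + |13| = 8 + 13 = 21 blocks
B–C: |9| + |19| = 9 + 19 = 28 blocks
B–D: |-13| + |10| = 13 + 10 = 23 blocks
B–E: |5| + |1| = 5 + 1 = 6 blocks
B–F: |20| + |16| = 20 + 16 = 36 blocks
C–D: |-22| + |-9| = 22 + 9 = 31 blocks
C–E: |-4| + |-18| = 4 + 18 = 22 blocks
C–F: |11| + |-3| = 11 + 3 = 14 blocks
D–E: |18| + |-9| = 18 + 9 = 27 blocks
D–F: |33| + |6| = 33 + 6 = 39 blocks
E–F: |15| + |15| = 15 + 15 = 30 blocks
Closest pair: B–E at 6 blocks.

B and E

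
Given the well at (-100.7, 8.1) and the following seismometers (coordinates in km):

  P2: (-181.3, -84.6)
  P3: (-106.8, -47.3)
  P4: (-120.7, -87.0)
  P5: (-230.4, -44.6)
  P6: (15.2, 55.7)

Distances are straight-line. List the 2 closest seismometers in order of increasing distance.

P3, P4

Distances from (-100.7, 8.1):
P2: √((-80.6)² + (-92.7)²) = √(6496.360 + 8593.290) = 122.8 km
P3: √((-6.1)² + (-55.4)²) = √(37.210 + 3069.160) = 55.7 km
P4: √((-20.0)² + (-95.1)²) = √(400.000 + 9044.010) = 97.2 km
P5: √((-129.7)² + (-52.7)²) = √(16822.090 + 2777.290) = 140.0 km
P6: √((115.9)² + (47.6)²) = √(13432.810 + 2265.760) = 125.3 km
Sorted: P3 (55.7 km) < P4 (97.2 km) < P2 (122.8 km) < P6 (125.3 km) < …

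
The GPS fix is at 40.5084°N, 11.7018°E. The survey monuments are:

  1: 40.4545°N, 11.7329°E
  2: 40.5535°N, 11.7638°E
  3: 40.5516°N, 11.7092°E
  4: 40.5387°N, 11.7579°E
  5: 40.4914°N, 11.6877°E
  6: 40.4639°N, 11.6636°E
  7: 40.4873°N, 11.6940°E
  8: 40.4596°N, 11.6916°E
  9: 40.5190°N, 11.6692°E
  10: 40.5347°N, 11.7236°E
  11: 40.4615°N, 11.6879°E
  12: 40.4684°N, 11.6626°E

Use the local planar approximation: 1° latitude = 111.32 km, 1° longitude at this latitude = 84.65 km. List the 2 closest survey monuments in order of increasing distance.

Distances from 40.5084°N, 11.7018°E:
1: √((-0.0539·111.32)² + (0.0311·84.65)²) = √(36.001776 + 6.930662) = 6.5523 km
2: √((0.0451·111.32)² + (0.0620·84.65)²) = √(25.205742 + 27.544653) = 7.2629 km
3: √((0.0432·111.32)² + (0.0074·84.65)²) = √(23.126712 + 0.392389) = 4.8496 km
4: √((0.0303·111.32)² + (0.0561·84.65)²) = √(11.377102 + 22.551719) = 5.8248 km
5: √((-0.0170·111.32)² + (-0.0141·84.65)²) = √(3.581329 + 1.424597) = 2.2374 km
6: √((-0.0445·111.32)² + (-0.0382·84.65)²) = √(24.539540 + 10.456363) = 5.9157 km
7: √((-0.0211·111.32)² + (-0.0078·84.65)²) = √(5.517106 + 0.435956) = 2.4399 km
8: √((-0.0488·111.32)² + (-0.0102·84.65)²) = √(29.511144 + 0.745511) = 5.5006 km
9: √((0.0106·111.32)² + (-0.0326·84.65)²) = √(1.392381 + 7.615337) = 3.0013 km
10: √((0.0263·111.32)² + (0.0218·84.65)²) = √(8.571521 + 3.405390) = 3.4608 km
11: √((-0.0469·111.32)² + (-0.0139·84.65)²) = √(27.257880 + 1.384470) = 5.3519 km
12: √((-0.0400·111.32)² + (-0.0392·84.65)²) = √(19.827428 + 11.010982) = 5.5532 km
Sorted: 5 (2.2374 km) < 7 (2.4399 km) < 9 (3.0013 km) < 10 (3.4608 km) < …

5, 7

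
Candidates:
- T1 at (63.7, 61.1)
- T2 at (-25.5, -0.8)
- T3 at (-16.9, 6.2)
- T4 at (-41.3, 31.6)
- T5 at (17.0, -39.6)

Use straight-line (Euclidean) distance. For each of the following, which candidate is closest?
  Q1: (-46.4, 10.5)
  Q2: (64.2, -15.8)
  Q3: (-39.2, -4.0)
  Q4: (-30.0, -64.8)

Q1→T4; Q2→T5; Q3→T2; Q4→T5

Q1 at (-46.4, 10.5):
  T1: 121.2
  T2: 23.8
  T3: 29.8
  T4: 21.7
  T5: 80.8
  → nearest: T4 (21.7)
Q2 at (64.2, -15.8):
  T1: 76.9
  T2: 90.9
  T3: 84.0
  T4: 115.7
  T5: 52.9
  → nearest: T5 (52.9)
Q3 at (-39.2, -4.0):
  T1: 121.8
  T2: 14.1
  T3: 24.5
  T4: 35.7
  T5: 66.5
  → nearest: T2 (14.1)
Q4 at (-30.0, -64.8):
  T1: 156.9
  T2: 64.2
  T3: 72.2
  T4: 97.1
  T5: 53.3
  → nearest: T5 (53.3)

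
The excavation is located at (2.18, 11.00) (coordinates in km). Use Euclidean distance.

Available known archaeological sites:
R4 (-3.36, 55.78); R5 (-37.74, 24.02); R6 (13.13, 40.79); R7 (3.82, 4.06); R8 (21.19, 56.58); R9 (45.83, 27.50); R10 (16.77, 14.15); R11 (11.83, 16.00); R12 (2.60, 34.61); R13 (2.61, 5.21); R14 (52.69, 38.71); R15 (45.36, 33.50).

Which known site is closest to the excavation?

R13

Distances from (2.18, 11.00):
R4: √((-5.54)² + (44.78)²) = √(30.6916 + 2005.2484) = 45.12 km
R5: √((-39.92)² + (13.02)²) = √(1593.6064 + 169.5204) = 41.99 km
R6: √((10.95)² + (29.79)²) = √(119.9025 + 887.4441) = 31.74 km
R7: √((1.64)² + (-6.94)²) = √(2.6896 + 48.1636) = 7.13 km
R8: √((19.01)² + (45.58)²) = √(361.3801 + 2077.5364) = 49.39 km
R9: √((43.65)² + (16.50)²) = √(1905.3225 + 272.2500) = 46.66 km
R10: √((14.59)² + (3.15)²) = √(212.8681 + 9.9225) = 14.93 km
R11: √((9.65)² + (5.00)²) = √(93.1225 + 25.0000) = 10.87 km
R12: √((0.42)² + (23.61)²) = √(0.1764 + 557.4321) = 23.61 km
R13: √((0.43)² + (-5.79)²) = √(0.1849 + 33.5241) = 5.81 km
R14: √((50.51)² + (27.71)²) = √(2551.2601 + 767.8441) = 57.61 km
R15: √((43.18)² + (22.50)²) = √(1864.5124 + 506.2500) = 48.69 km
Minimum: R13 at 5.81 km.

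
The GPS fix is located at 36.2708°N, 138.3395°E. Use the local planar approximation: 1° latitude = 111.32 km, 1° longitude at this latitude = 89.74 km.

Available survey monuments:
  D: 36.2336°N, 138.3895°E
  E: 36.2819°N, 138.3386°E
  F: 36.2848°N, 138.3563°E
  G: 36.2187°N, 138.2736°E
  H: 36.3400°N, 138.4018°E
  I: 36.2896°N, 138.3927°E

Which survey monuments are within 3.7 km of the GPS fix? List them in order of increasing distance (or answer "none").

Distances from 36.2708°N, 138.3395°E:
D: 6.1059 km
E: 1.2383 km
F: 2.1684 km
G: 8.2832 km
H: 9.5183 km
I: 5.2127 km
Threshold 3.7 km: E (1.2383 km), F (2.1684 km) are within range.

E, F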